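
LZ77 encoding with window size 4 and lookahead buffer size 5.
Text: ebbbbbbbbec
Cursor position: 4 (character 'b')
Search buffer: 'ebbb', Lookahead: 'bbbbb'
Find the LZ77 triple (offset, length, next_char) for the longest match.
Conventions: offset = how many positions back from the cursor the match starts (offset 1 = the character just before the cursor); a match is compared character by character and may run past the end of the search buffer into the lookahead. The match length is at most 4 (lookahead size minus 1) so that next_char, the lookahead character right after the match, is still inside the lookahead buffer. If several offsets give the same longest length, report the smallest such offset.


Try each offset into the search buffer:
  offset=1 (pos 3, char 'b'): match length 4
  offset=2 (pos 2, char 'b'): match length 4
  offset=3 (pos 1, char 'b'): match length 4
  offset=4 (pos 0, char 'e'): match length 0
Longest match has length 4, found at offsets 1, 2, 3; take the smallest, offset 1.
next_char = character at position 4 + 4 = 8 -> 'b'

Best match: offset=1, length=4 (matching 'bbbb' starting at position 3)
LZ77 triple: (1, 4, 'b')


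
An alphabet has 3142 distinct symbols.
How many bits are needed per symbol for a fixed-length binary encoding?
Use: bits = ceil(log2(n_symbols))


log2(3142) = 11.6175
Bracket: 2^11 = 2048 < 3142 <= 2^12 = 4096
So ceil(log2(3142)) = 12

bits = ceil(log2(3142)) = ceil(11.6175) = 12 bits


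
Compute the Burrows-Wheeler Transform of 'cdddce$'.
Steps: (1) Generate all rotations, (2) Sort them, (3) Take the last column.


Rotations (sorted):
  0: $cdddce -> last char: e
  1: cdddce$ -> last char: $
  2: ce$cddd -> last char: d
  3: dce$cdd -> last char: d
  4: ddce$cd -> last char: d
  5: dddce$c -> last char: c
  6: e$cdddc -> last char: c


BWT = e$dddcc


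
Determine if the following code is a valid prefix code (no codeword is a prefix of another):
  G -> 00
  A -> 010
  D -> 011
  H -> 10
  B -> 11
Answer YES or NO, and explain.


Checking each pair (does one codeword prefix another?):
  G='00' vs A='010': no prefix
  G='00' vs D='011': no prefix
  G='00' vs H='10': no prefix
  G='00' vs B='11': no prefix
  A='010' vs G='00': no prefix
  A='010' vs D='011': no prefix
  A='010' vs H='10': no prefix
  A='010' vs B='11': no prefix
  D='011' vs G='00': no prefix
  D='011' vs A='010': no prefix
  D='011' vs H='10': no prefix
  D='011' vs B='11': no prefix
  H='10' vs G='00': no prefix
  H='10' vs A='010': no prefix
  H='10' vs D='011': no prefix
  H='10' vs B='11': no prefix
  B='11' vs G='00': no prefix
  B='11' vs A='010': no prefix
  B='11' vs D='011': no prefix
  B='11' vs H='10': no prefix
No violation found over all pairs.

YES -- this is a valid prefix code. No codeword is a prefix of any other codeword.


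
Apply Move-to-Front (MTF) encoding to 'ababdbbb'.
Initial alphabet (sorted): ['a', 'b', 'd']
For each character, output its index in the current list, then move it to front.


MTF encoding:
'a': index 0 in ['a', 'b', 'd'] -> ['a', 'b', 'd']
'b': index 1 in ['a', 'b', 'd'] -> ['b', 'a', 'd']
'a': index 1 in ['b', 'a', 'd'] -> ['a', 'b', 'd']
'b': index 1 in ['a', 'b', 'd'] -> ['b', 'a', 'd']
'd': index 2 in ['b', 'a', 'd'] -> ['d', 'b', 'a']
'b': index 1 in ['d', 'b', 'a'] -> ['b', 'd', 'a']
'b': index 0 in ['b', 'd', 'a'] -> ['b', 'd', 'a']
'b': index 0 in ['b', 'd', 'a'] -> ['b', 'd', 'a']


Output: [0, 1, 1, 1, 2, 1, 0, 0]


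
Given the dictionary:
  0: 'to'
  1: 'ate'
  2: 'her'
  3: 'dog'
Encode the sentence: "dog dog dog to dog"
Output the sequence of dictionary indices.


Look up each word in the dictionary:
  'dog' -> 3
  'dog' -> 3
  'dog' -> 3
  'to' -> 0
  'dog' -> 3

Encoded: [3, 3, 3, 0, 3]


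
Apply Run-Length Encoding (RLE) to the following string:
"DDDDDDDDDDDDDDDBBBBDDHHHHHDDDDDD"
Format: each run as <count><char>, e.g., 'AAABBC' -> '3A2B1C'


Scanning runs left to right:
  i=0: run of 'D' x 15 -> '15D'
  i=15: run of 'B' x 4 -> '4B'
  i=19: run of 'D' x 2 -> '2D'
  i=21: run of 'H' x 5 -> '5H'
  i=26: run of 'D' x 6 -> '6D'

RLE = 15D4B2D5H6D


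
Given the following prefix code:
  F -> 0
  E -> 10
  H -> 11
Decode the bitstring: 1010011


Decoding step by step:
Bits 10 -> E
Bits 10 -> E
Bits 0 -> F
Bits 11 -> H


Decoded message: EEFH


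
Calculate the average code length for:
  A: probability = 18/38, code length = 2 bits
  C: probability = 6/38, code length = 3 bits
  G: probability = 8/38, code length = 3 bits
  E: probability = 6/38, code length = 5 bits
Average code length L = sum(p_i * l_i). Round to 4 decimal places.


Weighted contributions p_i * l_i:
  A: (18/38) * 2 = 36/38
  C: (6/38) * 3 = 18/38
  G: (8/38) * 3 = 24/38
  E: (6/38) * 5 = 30/38
Sum = (36 + 18 + 24 + 30)/38 = 108/38

L = 108/38 = 2.8421 bits/symbol


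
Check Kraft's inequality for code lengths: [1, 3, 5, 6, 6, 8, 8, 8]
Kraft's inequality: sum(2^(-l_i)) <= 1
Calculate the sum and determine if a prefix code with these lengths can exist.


Sum = 2^(-1) + 2^(-3) + 2^(-5) + 2^(-6) + 2^(-6) + 2^(-8) + 2^(-8) + 2^(-8)
    = 0.5 + 0.125 + 0.03125 + 0.015625 + 0.015625 + 0.00390625 + 0.00390625 + 0.00390625
    = 179/256 = 0.69921875
Since 0.69921875 <= 1, Kraft's inequality IS satisfied.
A prefix code with these lengths CAN exist.

Kraft sum = 0.69921875. Satisfied.


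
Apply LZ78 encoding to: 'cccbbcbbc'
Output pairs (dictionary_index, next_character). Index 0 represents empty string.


LZ78 encoding steps:
Dictionary: {0: ''}
Step 1: w='' (idx 0), next='c' -> output (0, 'c'), add 'c' as idx 1
Step 2: w='c' (idx 1), next='c' -> output (1, 'c'), add 'cc' as idx 2
Step 3: w='' (idx 0), next='b' -> output (0, 'b'), add 'b' as idx 3
Step 4: w='b' (idx 3), next='c' -> output (3, 'c'), add 'bc' as idx 4
Step 5: w='b' (idx 3), next='b' -> output (3, 'b'), add 'bb' as idx 5
Step 6: w='c' (idx 1), end of input -> output (1, '')


Encoded: [(0, 'c'), (1, 'c'), (0, 'b'), (3, 'c'), (3, 'b'), (1, '')]


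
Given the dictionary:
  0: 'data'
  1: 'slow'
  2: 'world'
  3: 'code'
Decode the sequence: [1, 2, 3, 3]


Look up each index in the dictionary:
  1 -> 'slow'
  2 -> 'world'
  3 -> 'code'
  3 -> 'code'

Decoded: "slow world code code"


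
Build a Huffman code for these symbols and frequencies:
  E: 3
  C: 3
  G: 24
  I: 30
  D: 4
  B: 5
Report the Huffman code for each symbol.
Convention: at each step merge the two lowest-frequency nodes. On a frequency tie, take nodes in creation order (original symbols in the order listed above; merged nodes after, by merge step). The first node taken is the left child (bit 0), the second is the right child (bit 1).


Huffman tree construction:
Step 1: Merge E(3) + C(3) = 6
Step 2: Merge D(4) + B(5) = 9
Step 3: Merge (E+C)(6) + (D+B)(9) = 15
Step 4: Merge ((E+C)+(D+B))(15) + G(24) = 39
Step 5: Merge I(30) + (((E+C)+(D+B))+G)(39) = 69
Read each symbol's code off the tree from the root (left child = 0, right child = 1).

Codes:
  E: 1000 (length 4)
  C: 1001 (length 4)
  G: 11 (length 2)
  I: 0 (length 1)
  D: 1010 (length 4)
  B: 1011 (length 4)
Average code length: 138/69 = 2.0000 bits/symbol


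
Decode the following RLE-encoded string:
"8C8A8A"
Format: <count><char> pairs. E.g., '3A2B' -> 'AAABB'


Expanding each <count><char> pair:
  8C -> 'CCCCCCCC'
  8A -> 'AAAAAAAA'
  8A -> 'AAAAAAAA'

Decoded = CCCCCCCCAAAAAAAAAAAAAAAA


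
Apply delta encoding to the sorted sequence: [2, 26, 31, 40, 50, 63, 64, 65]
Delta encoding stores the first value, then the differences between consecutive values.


First value: 2
Deltas:
  26 - 2 = 24
  31 - 26 = 5
  40 - 31 = 9
  50 - 40 = 10
  63 - 50 = 13
  64 - 63 = 1
  65 - 64 = 1


Delta encoded: [2, 24, 5, 9, 10, 13, 1, 1]


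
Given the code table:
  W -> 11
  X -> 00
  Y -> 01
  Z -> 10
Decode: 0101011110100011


Decoding:
01 -> Y
01 -> Y
01 -> Y
11 -> W
10 -> Z
10 -> Z
00 -> X
11 -> W


Result: YYYWZZXW


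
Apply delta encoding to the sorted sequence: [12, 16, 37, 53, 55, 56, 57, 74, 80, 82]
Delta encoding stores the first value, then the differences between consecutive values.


First value: 12
Deltas:
  16 - 12 = 4
  37 - 16 = 21
  53 - 37 = 16
  55 - 53 = 2
  56 - 55 = 1
  57 - 56 = 1
  74 - 57 = 17
  80 - 74 = 6
  82 - 80 = 2


Delta encoded: [12, 4, 21, 16, 2, 1, 1, 17, 6, 2]


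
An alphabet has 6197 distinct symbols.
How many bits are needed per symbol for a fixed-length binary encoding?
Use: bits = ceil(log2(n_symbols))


log2(6197) = 12.5974
Bracket: 2^12 = 4096 < 6197 <= 2^13 = 8192
So ceil(log2(6197)) = 13

bits = ceil(log2(6197)) = ceil(12.5974) = 13 bits


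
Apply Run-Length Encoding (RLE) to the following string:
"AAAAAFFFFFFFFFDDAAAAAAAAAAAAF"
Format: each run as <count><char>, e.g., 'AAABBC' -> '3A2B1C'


Scanning runs left to right:
  i=0: run of 'A' x 5 -> '5A'
  i=5: run of 'F' x 9 -> '9F'
  i=14: run of 'D' x 2 -> '2D'
  i=16: run of 'A' x 12 -> '12A'
  i=28: run of 'F' x 1 -> '1F'

RLE = 5A9F2D12A1F


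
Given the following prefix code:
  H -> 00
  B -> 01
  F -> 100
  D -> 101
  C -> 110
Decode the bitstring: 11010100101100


Decoding step by step:
Bits 110 -> C
Bits 101 -> D
Bits 00 -> H
Bits 101 -> D
Bits 100 -> F


Decoded message: CDHDF


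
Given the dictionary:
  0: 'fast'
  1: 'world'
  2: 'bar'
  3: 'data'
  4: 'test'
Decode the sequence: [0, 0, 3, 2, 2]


Look up each index in the dictionary:
  0 -> 'fast'
  0 -> 'fast'
  3 -> 'data'
  2 -> 'bar'
  2 -> 'bar'

Decoded: "fast fast data bar bar"


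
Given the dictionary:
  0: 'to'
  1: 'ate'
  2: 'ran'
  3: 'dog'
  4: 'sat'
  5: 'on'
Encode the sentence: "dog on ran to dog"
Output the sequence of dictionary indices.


Look up each word in the dictionary:
  'dog' -> 3
  'on' -> 5
  'ran' -> 2
  'to' -> 0
  'dog' -> 3

Encoded: [3, 5, 2, 0, 3]


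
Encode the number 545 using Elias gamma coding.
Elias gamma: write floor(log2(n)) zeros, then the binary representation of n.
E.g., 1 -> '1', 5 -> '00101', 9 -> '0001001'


num_bits = floor(log2(545)) + 1 = 10
leading_zeros = num_bits - 1 = 9
binary(545) = 1000100001

Elias gamma(545) = '000000000' + '1000100001' = 0000000001000100001 (19 bits)


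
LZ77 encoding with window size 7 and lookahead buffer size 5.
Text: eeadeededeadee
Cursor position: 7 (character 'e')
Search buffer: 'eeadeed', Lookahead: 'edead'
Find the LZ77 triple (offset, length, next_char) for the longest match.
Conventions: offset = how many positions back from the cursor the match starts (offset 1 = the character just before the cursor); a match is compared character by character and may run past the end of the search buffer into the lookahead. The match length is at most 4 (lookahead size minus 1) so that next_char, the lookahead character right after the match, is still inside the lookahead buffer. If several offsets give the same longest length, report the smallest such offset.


Try each offset into the search buffer:
  offset=1 (pos 6, char 'd'): match length 0
  offset=2 (pos 5, char 'e'): match length 3
  offset=3 (pos 4, char 'e'): match length 1
  offset=4 (pos 3, char 'd'): match length 0
  offset=5 (pos 2, char 'a'): match length 0
  offset=6 (pos 1, char 'e'): match length 1
  offset=7 (pos 0, char 'e'): match length 1
Longest match has length 3 at offset 2.
next_char = character at position 7 + 3 = 10 -> 'a'

Best match: offset=2, length=3 (matching 'ede' starting at position 5)
LZ77 triple: (2, 3, 'a')


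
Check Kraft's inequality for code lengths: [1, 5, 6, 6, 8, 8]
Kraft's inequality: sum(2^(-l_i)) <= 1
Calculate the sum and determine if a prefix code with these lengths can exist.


Sum = 2^(-1) + 2^(-5) + 2^(-6) + 2^(-6) + 2^(-8) + 2^(-8)
    = 0.5 + 0.03125 + 0.015625 + 0.015625 + 0.00390625 + 0.00390625
    = 146/256 = 0.5703125
Since 0.5703125 <= 1, Kraft's inequality IS satisfied.
A prefix code with these lengths CAN exist.

Kraft sum = 0.5703125. Satisfied.


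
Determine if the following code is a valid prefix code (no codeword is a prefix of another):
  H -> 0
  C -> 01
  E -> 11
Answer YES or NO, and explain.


Checking each pair (does one codeword prefix another?):
  H='0' vs C='01': prefix -- VIOLATION

NO -- this is NOT a valid prefix code. H (0) is a prefix of C (01).


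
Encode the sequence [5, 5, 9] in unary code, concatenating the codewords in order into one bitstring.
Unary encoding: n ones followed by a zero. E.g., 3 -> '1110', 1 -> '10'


Encode each number as n ones followed by a terminating 0:
  5 -> 111110 (6 bits)
  5 -> 111110 (6 bits)
  9 -> 1111111110 (10 bits)
Total length = 6 + 6 + 10 = 22 bits.

Unary([5, 5, 9]) = 1111101111101111111110 (22 bits)


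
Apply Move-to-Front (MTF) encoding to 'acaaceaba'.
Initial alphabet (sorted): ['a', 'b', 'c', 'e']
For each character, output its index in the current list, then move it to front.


MTF encoding:
'a': index 0 in ['a', 'b', 'c', 'e'] -> ['a', 'b', 'c', 'e']
'c': index 2 in ['a', 'b', 'c', 'e'] -> ['c', 'a', 'b', 'e']
'a': index 1 in ['c', 'a', 'b', 'e'] -> ['a', 'c', 'b', 'e']
'a': index 0 in ['a', 'c', 'b', 'e'] -> ['a', 'c', 'b', 'e']
'c': index 1 in ['a', 'c', 'b', 'e'] -> ['c', 'a', 'b', 'e']
'e': index 3 in ['c', 'a', 'b', 'e'] -> ['e', 'c', 'a', 'b']
'a': index 2 in ['e', 'c', 'a', 'b'] -> ['a', 'e', 'c', 'b']
'b': index 3 in ['a', 'e', 'c', 'b'] -> ['b', 'a', 'e', 'c']
'a': index 1 in ['b', 'a', 'e', 'c'] -> ['a', 'b', 'e', 'c']


Output: [0, 2, 1, 0, 1, 3, 2, 3, 1]


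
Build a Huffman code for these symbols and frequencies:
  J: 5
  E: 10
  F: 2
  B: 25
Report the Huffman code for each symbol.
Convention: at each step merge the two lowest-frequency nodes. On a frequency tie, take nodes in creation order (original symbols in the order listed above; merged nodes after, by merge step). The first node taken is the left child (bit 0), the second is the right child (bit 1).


Huffman tree construction:
Step 1: Merge F(2) + J(5) = 7
Step 2: Merge (F+J)(7) + E(10) = 17
Step 3: Merge ((F+J)+E)(17) + B(25) = 42
Read each symbol's code off the tree from the root (left child = 0, right child = 1).

Codes:
  J: 001 (length 3)
  E: 01 (length 2)
  F: 000 (length 3)
  B: 1 (length 1)
Average code length: 66/42 = 1.5714 bits/symbol


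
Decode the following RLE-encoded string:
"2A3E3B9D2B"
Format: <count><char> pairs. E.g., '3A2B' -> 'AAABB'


Expanding each <count><char> pair:
  2A -> 'AA'
  3E -> 'EEE'
  3B -> 'BBB'
  9D -> 'DDDDDDDDD'
  2B -> 'BB'

Decoded = AAEEEBBBDDDDDDDDDBB


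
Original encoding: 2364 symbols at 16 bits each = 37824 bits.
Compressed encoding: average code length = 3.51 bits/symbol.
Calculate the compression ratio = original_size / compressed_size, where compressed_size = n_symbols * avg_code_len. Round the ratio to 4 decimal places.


original_size = n_symbols * orig_bits = 2364 * 16 = 37824 bits
compressed_size = n_symbols * avg_code_len = 2364 * 3.51 = 8297.64 bits
ratio = original_size / compressed_size = 37824 / 8297.64 = 4.5584

Compression ratio = 4.5584


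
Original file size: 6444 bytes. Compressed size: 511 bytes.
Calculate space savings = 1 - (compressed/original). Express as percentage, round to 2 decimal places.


ratio = compressed/original = 511/6444 = 0.079299
savings = 1 - ratio = 1 - 0.079299 = 0.920701
as a percentage: 0.920701 * 100 = 92.07%

Space savings = 1 - 511/6444 = 92.07%


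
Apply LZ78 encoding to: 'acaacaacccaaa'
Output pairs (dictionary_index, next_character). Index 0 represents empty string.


LZ78 encoding steps:
Dictionary: {0: ''}
Step 1: w='' (idx 0), next='a' -> output (0, 'a'), add 'a' as idx 1
Step 2: w='' (idx 0), next='c' -> output (0, 'c'), add 'c' as idx 2
Step 3: w='a' (idx 1), next='a' -> output (1, 'a'), add 'aa' as idx 3
Step 4: w='c' (idx 2), next='a' -> output (2, 'a'), add 'ca' as idx 4
Step 5: w='a' (idx 1), next='c' -> output (1, 'c'), add 'ac' as idx 5
Step 6: w='c' (idx 2), next='c' -> output (2, 'c'), add 'cc' as idx 6
Step 7: w='aa' (idx 3), next='a' -> output (3, 'a'), add 'aaa' as idx 7


Encoded: [(0, 'a'), (0, 'c'), (1, 'a'), (2, 'a'), (1, 'c'), (2, 'c'), (3, 'a')]


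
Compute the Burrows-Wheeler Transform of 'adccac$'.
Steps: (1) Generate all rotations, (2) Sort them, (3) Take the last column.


Rotations (sorted):
  0: $adccac -> last char: c
  1: ac$adcc -> last char: c
  2: adccac$ -> last char: $
  3: c$adcca -> last char: a
  4: cac$adc -> last char: c
  5: ccac$ad -> last char: d
  6: dccac$a -> last char: a


BWT = cc$acda


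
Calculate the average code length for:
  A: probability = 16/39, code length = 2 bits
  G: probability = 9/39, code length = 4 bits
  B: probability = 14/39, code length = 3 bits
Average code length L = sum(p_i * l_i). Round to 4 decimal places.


Weighted contributions p_i * l_i:
  A: (16/39) * 2 = 32/39
  G: (9/39) * 4 = 36/39
  B: (14/39) * 3 = 42/39
Sum = (32 + 36 + 42)/39 = 110/39

L = 110/39 = 2.8205 bits/symbol


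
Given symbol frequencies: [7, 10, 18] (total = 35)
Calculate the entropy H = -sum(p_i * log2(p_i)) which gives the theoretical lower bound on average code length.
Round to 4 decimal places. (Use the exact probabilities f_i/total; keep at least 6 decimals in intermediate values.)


Per-symbol terms -p_i * log2(p_i) with p_i = f_i/35:
  p = 7/35 = 0.200000: log2(p) = -2.321928, -p*log2(p) = 0.464386
  p = 10/35 = 0.285714: log2(p) = -1.807355, -p*log2(p) = 0.516387
  p = 18/35 = 0.514286: log2(p) = -0.959358, -p*log2(p) = 0.493384
H = 0.464386 + 0.516387 + 0.493384 = 1.474157

H = 1.4742 bits/symbol


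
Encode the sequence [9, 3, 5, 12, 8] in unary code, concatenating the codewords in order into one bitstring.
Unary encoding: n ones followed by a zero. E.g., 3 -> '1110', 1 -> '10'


Encode each number as n ones followed by a terminating 0:
  9 -> 1111111110 (10 bits)
  3 -> 1110 (4 bits)
  5 -> 111110 (6 bits)
  12 -> 1111111111110 (13 bits)
  8 -> 111111110 (9 bits)
Total length = 10 + 4 + 6 + 13 + 9 = 42 bits.

Unary([9, 3, 5, 12, 8]) = 111111111011101111101111111111110111111110 (42 bits)


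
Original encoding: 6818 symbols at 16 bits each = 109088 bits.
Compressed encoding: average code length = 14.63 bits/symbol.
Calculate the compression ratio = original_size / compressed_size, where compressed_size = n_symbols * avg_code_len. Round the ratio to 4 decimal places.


original_size = n_symbols * orig_bits = 6818 * 16 = 109088 bits
compressed_size = n_symbols * avg_code_len = 6818 * 14.63 = 99747.34 bits
ratio = original_size / compressed_size = 109088 / 99747.34 = 1.0936

Compression ratio = 1.0936


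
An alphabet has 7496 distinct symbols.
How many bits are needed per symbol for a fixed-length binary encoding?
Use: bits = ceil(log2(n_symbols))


log2(7496) = 12.8719
Bracket: 2^12 = 4096 < 7496 <= 2^13 = 8192
So ceil(log2(7496)) = 13

bits = ceil(log2(7496)) = ceil(12.8719) = 13 bits


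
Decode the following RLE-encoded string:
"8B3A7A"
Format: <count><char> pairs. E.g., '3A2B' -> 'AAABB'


Expanding each <count><char> pair:
  8B -> 'BBBBBBBB'
  3A -> 'AAA'
  7A -> 'AAAAAAA'

Decoded = BBBBBBBBAAAAAAAAAA


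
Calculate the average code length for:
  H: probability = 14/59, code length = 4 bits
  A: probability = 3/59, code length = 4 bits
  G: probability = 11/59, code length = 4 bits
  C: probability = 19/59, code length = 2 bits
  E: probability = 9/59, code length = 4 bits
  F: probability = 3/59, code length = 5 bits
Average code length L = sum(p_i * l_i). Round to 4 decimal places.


Weighted contributions p_i * l_i:
  H: (14/59) * 4 = 56/59
  A: (3/59) * 4 = 12/59
  G: (11/59) * 4 = 44/59
  C: (19/59) * 2 = 38/59
  E: (9/59) * 4 = 36/59
  F: (3/59) * 5 = 15/59
Sum = (56 + 12 + 44 + 38 + 36 + 15)/59 = 201/59

L = 201/59 = 3.4068 bits/symbol


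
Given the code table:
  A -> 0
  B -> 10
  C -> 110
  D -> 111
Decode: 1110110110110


Decoding:
111 -> D
0 -> A
110 -> C
110 -> C
110 -> C


Result: DACCC


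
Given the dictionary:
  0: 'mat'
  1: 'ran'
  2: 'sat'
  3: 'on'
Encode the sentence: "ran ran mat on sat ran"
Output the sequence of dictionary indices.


Look up each word in the dictionary:
  'ran' -> 1
  'ran' -> 1
  'mat' -> 0
  'on' -> 3
  'sat' -> 2
  'ran' -> 1

Encoded: [1, 1, 0, 3, 2, 1]


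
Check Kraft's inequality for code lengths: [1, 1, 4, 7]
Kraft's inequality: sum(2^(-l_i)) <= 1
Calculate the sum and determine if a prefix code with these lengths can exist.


Sum = 2^(-1) + 2^(-1) + 2^(-4) + 2^(-7)
    = 0.5 + 0.5 + 0.0625 + 0.0078125
    = 137/128 = 1.0703125
Since 1.0703125 > 1, Kraft's inequality is NOT satisfied.
A prefix code with these lengths CANNOT exist.

Kraft sum = 1.0703125. Not satisfied.


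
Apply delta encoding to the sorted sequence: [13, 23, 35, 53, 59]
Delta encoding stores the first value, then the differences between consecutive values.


First value: 13
Deltas:
  23 - 13 = 10
  35 - 23 = 12
  53 - 35 = 18
  59 - 53 = 6


Delta encoded: [13, 10, 12, 18, 6]


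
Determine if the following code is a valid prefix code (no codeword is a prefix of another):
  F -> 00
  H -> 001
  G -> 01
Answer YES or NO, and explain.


Checking each pair (does one codeword prefix another?):
  F='00' vs H='001': prefix -- VIOLATION

NO -- this is NOT a valid prefix code. F (00) is a prefix of H (001).


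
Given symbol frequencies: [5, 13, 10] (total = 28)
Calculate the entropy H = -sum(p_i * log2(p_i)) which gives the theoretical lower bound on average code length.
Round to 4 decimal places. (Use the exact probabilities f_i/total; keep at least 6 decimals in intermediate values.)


Per-symbol terms -p_i * log2(p_i) with p_i = f_i/28:
  p = 5/28 = 0.178571: log2(p) = -2.485427, -p*log2(p) = 0.443826
  p = 13/28 = 0.464286: log2(p) = -1.106915, -p*log2(p) = 0.513925
  p = 10/28 = 0.357143: log2(p) = -1.485427, -p*log2(p) = 0.530510
H = 0.443826 + 0.513925 + 0.530510 = 1.488261

H = 1.4883 bits/symbol


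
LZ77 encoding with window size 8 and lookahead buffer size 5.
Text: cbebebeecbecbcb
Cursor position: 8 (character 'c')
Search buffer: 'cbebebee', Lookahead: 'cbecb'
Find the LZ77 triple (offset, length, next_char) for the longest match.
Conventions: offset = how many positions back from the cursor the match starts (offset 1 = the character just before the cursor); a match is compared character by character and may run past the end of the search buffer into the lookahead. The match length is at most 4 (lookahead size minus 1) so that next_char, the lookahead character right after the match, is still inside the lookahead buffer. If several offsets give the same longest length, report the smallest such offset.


Try each offset into the search buffer:
  offset=1 (pos 7, char 'e'): match length 0
  offset=2 (pos 6, char 'e'): match length 0
  offset=3 (pos 5, char 'b'): match length 0
  offset=4 (pos 4, char 'e'): match length 0
  offset=5 (pos 3, char 'b'): match length 0
  offset=6 (pos 2, char 'e'): match length 0
  offset=7 (pos 1, char 'b'): match length 0
  offset=8 (pos 0, char 'c'): match length 3
Longest match has length 3 at offset 8.
next_char = character at position 8 + 3 = 11 -> 'c'

Best match: offset=8, length=3 (matching 'cbe' starting at position 0)
LZ77 triple: (8, 3, 'c')


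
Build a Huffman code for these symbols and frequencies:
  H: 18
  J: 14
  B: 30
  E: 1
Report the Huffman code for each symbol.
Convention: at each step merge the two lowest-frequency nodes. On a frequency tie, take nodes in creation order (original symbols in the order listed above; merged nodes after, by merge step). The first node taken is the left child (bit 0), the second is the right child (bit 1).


Huffman tree construction:
Step 1: Merge E(1) + J(14) = 15
Step 2: Merge (E+J)(15) + H(18) = 33
Step 3: Merge B(30) + ((E+J)+H)(33) = 63
Read each symbol's code off the tree from the root (left child = 0, right child = 1).

Codes:
  H: 11 (length 2)
  J: 101 (length 3)
  B: 0 (length 1)
  E: 100 (length 3)
Average code length: 111/63 = 1.7619 bits/symbol


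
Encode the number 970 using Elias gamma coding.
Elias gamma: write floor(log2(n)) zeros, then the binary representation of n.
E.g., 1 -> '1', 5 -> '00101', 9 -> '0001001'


num_bits = floor(log2(970)) + 1 = 10
leading_zeros = num_bits - 1 = 9
binary(970) = 1111001010

Elias gamma(970) = '000000000' + '1111001010' = 0000000001111001010 (19 bits)


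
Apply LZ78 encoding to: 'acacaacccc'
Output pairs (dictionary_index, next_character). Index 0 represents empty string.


LZ78 encoding steps:
Dictionary: {0: ''}
Step 1: w='' (idx 0), next='a' -> output (0, 'a'), add 'a' as idx 1
Step 2: w='' (idx 0), next='c' -> output (0, 'c'), add 'c' as idx 2
Step 3: w='a' (idx 1), next='c' -> output (1, 'c'), add 'ac' as idx 3
Step 4: w='a' (idx 1), next='a' -> output (1, 'a'), add 'aa' as idx 4
Step 5: w='c' (idx 2), next='c' -> output (2, 'c'), add 'cc' as idx 5
Step 6: w='cc' (idx 5), end of input -> output (5, '')


Encoded: [(0, 'a'), (0, 'c'), (1, 'c'), (1, 'a'), (2, 'c'), (5, '')]


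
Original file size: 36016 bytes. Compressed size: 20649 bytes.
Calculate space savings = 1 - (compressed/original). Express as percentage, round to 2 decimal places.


ratio = compressed/original = 20649/36016 = 0.573329
savings = 1 - ratio = 1 - 0.573329 = 0.426671
as a percentage: 0.426671 * 100 = 42.67%

Space savings = 1 - 20649/36016 = 42.67%


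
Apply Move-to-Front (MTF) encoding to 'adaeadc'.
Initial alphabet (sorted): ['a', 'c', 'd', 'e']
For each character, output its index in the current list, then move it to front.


MTF encoding:
'a': index 0 in ['a', 'c', 'd', 'e'] -> ['a', 'c', 'd', 'e']
'd': index 2 in ['a', 'c', 'd', 'e'] -> ['d', 'a', 'c', 'e']
'a': index 1 in ['d', 'a', 'c', 'e'] -> ['a', 'd', 'c', 'e']
'e': index 3 in ['a', 'd', 'c', 'e'] -> ['e', 'a', 'd', 'c']
'a': index 1 in ['e', 'a', 'd', 'c'] -> ['a', 'e', 'd', 'c']
'd': index 2 in ['a', 'e', 'd', 'c'] -> ['d', 'a', 'e', 'c']
'c': index 3 in ['d', 'a', 'e', 'c'] -> ['c', 'd', 'a', 'e']


Output: [0, 2, 1, 3, 1, 2, 3]


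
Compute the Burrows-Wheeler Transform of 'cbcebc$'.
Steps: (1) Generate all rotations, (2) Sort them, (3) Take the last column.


Rotations (sorted):
  0: $cbcebc -> last char: c
  1: bc$cbce -> last char: e
  2: bcebc$c -> last char: c
  3: c$cbceb -> last char: b
  4: cbcebc$ -> last char: $
  5: cebc$cb -> last char: b
  6: ebc$cbc -> last char: c


BWT = cecb$bc


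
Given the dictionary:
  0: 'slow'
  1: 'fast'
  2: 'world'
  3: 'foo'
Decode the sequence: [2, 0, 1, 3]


Look up each index in the dictionary:
  2 -> 'world'
  0 -> 'slow'
  1 -> 'fast'
  3 -> 'foo'

Decoded: "world slow fast foo"


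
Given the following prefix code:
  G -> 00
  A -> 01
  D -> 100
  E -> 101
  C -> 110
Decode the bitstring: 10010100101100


Decoding step by step:
Bits 100 -> D
Bits 101 -> E
Bits 00 -> G
Bits 101 -> E
Bits 100 -> D


Decoded message: DEGED


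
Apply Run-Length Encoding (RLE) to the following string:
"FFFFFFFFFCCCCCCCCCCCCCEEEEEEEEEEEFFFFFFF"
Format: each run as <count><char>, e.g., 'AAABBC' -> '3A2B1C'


Scanning runs left to right:
  i=0: run of 'F' x 9 -> '9F'
  i=9: run of 'C' x 13 -> '13C'
  i=22: run of 'E' x 11 -> '11E'
  i=33: run of 'F' x 7 -> '7F'

RLE = 9F13C11E7F


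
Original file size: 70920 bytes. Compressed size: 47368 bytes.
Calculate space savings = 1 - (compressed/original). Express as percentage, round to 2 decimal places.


ratio = compressed/original = 47368/70920 = 0.667908
savings = 1 - ratio = 1 - 0.667908 = 0.332092
as a percentage: 0.332092 * 100 = 33.21%

Space savings = 1 - 47368/70920 = 33.21%


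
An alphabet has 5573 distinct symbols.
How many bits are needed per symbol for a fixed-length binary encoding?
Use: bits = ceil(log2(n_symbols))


log2(5573) = 12.4442
Bracket: 2^12 = 4096 < 5573 <= 2^13 = 8192
So ceil(log2(5573)) = 13

bits = ceil(log2(5573)) = ceil(12.4442) = 13 bits


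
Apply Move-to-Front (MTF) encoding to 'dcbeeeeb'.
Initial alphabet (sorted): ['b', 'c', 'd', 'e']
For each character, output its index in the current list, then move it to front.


MTF encoding:
'd': index 2 in ['b', 'c', 'd', 'e'] -> ['d', 'b', 'c', 'e']
'c': index 2 in ['d', 'b', 'c', 'e'] -> ['c', 'd', 'b', 'e']
'b': index 2 in ['c', 'd', 'b', 'e'] -> ['b', 'c', 'd', 'e']
'e': index 3 in ['b', 'c', 'd', 'e'] -> ['e', 'b', 'c', 'd']
'e': index 0 in ['e', 'b', 'c', 'd'] -> ['e', 'b', 'c', 'd']
'e': index 0 in ['e', 'b', 'c', 'd'] -> ['e', 'b', 'c', 'd']
'e': index 0 in ['e', 'b', 'c', 'd'] -> ['e', 'b', 'c', 'd']
'b': index 1 in ['e', 'b', 'c', 'd'] -> ['b', 'e', 'c', 'd']


Output: [2, 2, 2, 3, 0, 0, 0, 1]


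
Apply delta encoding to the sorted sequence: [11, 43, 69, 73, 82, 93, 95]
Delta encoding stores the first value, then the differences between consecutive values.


First value: 11
Deltas:
  43 - 11 = 32
  69 - 43 = 26
  73 - 69 = 4
  82 - 73 = 9
  93 - 82 = 11
  95 - 93 = 2


Delta encoded: [11, 32, 26, 4, 9, 11, 2]


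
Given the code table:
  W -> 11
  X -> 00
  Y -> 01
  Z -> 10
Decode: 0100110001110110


Decoding:
01 -> Y
00 -> X
11 -> W
00 -> X
01 -> Y
11 -> W
01 -> Y
10 -> Z


Result: YXWXYWYZ


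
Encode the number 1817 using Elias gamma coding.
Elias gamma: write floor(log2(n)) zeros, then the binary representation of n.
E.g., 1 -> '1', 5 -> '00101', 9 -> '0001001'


num_bits = floor(log2(1817)) + 1 = 11
leading_zeros = num_bits - 1 = 10
binary(1817) = 11100011001

Elias gamma(1817) = '0000000000' + '11100011001' = 000000000011100011001 (21 bits)


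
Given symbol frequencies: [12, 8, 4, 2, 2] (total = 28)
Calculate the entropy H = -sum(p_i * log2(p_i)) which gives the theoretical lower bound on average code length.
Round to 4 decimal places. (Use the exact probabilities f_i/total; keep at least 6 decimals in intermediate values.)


Per-symbol terms -p_i * log2(p_i) with p_i = f_i/28:
  p = 12/28 = 0.428571: log2(p) = -1.222392, -p*log2(p) = 0.523882
  p = 8/28 = 0.285714: log2(p) = -1.807355, -p*log2(p) = 0.516387
  p = 4/28 = 0.142857: log2(p) = -2.807355, -p*log2(p) = 0.401051
  p = 2/28 = 0.071429: log2(p) = -3.807355, -p*log2(p) = 0.271954
  p = 2/28 = 0.071429: log2(p) = -3.807355, -p*log2(p) = 0.271954
H = 0.523882 + 0.516387 + 0.401051 + 0.271954 + 0.271954 = 1.985228

H = 1.9852 bits/symbol


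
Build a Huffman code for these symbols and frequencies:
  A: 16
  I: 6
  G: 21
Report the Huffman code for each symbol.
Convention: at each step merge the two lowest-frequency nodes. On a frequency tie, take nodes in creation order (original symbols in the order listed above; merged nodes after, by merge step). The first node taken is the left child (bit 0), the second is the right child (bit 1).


Huffman tree construction:
Step 1: Merge I(6) + A(16) = 22
Step 2: Merge G(21) + (I+A)(22) = 43
Read each symbol's code off the tree from the root (left child = 0, right child = 1).

Codes:
  A: 11 (length 2)
  I: 10 (length 2)
  G: 0 (length 1)
Average code length: 65/43 = 1.5116 bits/symbol


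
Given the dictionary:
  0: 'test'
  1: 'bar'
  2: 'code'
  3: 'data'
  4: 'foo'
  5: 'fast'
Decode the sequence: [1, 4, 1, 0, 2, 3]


Look up each index in the dictionary:
  1 -> 'bar'
  4 -> 'foo'
  1 -> 'bar'
  0 -> 'test'
  2 -> 'code'
  3 -> 'data'

Decoded: "bar foo bar test code data"


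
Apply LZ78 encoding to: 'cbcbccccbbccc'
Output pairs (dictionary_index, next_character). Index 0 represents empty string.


LZ78 encoding steps:
Dictionary: {0: ''}
Step 1: w='' (idx 0), next='c' -> output (0, 'c'), add 'c' as idx 1
Step 2: w='' (idx 0), next='b' -> output (0, 'b'), add 'b' as idx 2
Step 3: w='c' (idx 1), next='b' -> output (1, 'b'), add 'cb' as idx 3
Step 4: w='c' (idx 1), next='c' -> output (1, 'c'), add 'cc' as idx 4
Step 5: w='cc' (idx 4), next='b' -> output (4, 'b'), add 'ccb' as idx 5
Step 6: w='b' (idx 2), next='c' -> output (2, 'c'), add 'bc' as idx 6
Step 7: w='cc' (idx 4), end of input -> output (4, '')


Encoded: [(0, 'c'), (0, 'b'), (1, 'b'), (1, 'c'), (4, 'b'), (2, 'c'), (4, '')]


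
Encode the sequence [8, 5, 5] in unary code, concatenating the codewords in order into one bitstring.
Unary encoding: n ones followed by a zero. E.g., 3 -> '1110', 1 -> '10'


Encode each number as n ones followed by a terminating 0:
  8 -> 111111110 (9 bits)
  5 -> 111110 (6 bits)
  5 -> 111110 (6 bits)
Total length = 9 + 6 + 6 = 21 bits.

Unary([8, 5, 5]) = 111111110111110111110 (21 bits)


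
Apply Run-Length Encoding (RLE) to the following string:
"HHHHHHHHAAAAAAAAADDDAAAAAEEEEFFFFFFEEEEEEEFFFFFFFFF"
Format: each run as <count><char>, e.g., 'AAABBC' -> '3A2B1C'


Scanning runs left to right:
  i=0: run of 'H' x 8 -> '8H'
  i=8: run of 'A' x 9 -> '9A'
  i=17: run of 'D' x 3 -> '3D'
  i=20: run of 'A' x 5 -> '5A'
  i=25: run of 'E' x 4 -> '4E'
  i=29: run of 'F' x 6 -> '6F'
  i=35: run of 'E' x 7 -> '7E'
  i=42: run of 'F' x 9 -> '9F'

RLE = 8H9A3D5A4E6F7E9F


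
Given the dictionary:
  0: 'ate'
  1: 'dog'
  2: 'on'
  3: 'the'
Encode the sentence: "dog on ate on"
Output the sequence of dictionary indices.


Look up each word in the dictionary:
  'dog' -> 1
  'on' -> 2
  'ate' -> 0
  'on' -> 2

Encoded: [1, 2, 0, 2]


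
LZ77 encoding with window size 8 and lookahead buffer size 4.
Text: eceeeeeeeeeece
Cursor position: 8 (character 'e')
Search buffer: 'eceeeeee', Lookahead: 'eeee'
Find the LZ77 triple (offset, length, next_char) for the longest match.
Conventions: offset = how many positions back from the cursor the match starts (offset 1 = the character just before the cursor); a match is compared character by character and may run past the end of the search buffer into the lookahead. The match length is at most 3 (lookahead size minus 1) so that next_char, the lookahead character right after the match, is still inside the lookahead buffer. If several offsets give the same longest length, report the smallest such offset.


Try each offset into the search buffer:
  offset=1 (pos 7, char 'e'): match length 3
  offset=2 (pos 6, char 'e'): match length 3
  offset=3 (pos 5, char 'e'): match length 3
  offset=4 (pos 4, char 'e'): match length 3
  offset=5 (pos 3, char 'e'): match length 3
  offset=6 (pos 2, char 'e'): match length 3
  offset=7 (pos 1, char 'c'): match length 0
  offset=8 (pos 0, char 'e'): match length 1
Longest match has length 3, found at offsets 1, 2, 3, 4, 5, 6; take the smallest, offset 1.
next_char = character at position 8 + 3 = 11 -> 'e'

Best match: offset=1, length=3 (matching 'eee' starting at position 7)
LZ77 triple: (1, 3, 'e')


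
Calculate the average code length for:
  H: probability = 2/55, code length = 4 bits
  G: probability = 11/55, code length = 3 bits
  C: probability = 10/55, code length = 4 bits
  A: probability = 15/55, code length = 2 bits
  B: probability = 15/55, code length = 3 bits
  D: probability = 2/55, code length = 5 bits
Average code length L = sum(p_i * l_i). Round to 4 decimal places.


Weighted contributions p_i * l_i:
  H: (2/55) * 4 = 8/55
  G: (11/55) * 3 = 33/55
  C: (10/55) * 4 = 40/55
  A: (15/55) * 2 = 30/55
  B: (15/55) * 3 = 45/55
  D: (2/55) * 5 = 10/55
Sum = (8 + 33 + 40 + 30 + 45 + 10)/55 = 166/55

L = 166/55 = 3.0182 bits/symbol


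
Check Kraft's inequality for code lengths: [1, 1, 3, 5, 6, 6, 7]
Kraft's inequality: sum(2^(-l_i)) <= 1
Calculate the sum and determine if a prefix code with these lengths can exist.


Sum = 2^(-1) + 2^(-1) + 2^(-3) + 2^(-5) + 2^(-6) + 2^(-6) + 2^(-7)
    = 0.5 + 0.5 + 0.125 + 0.03125 + 0.015625 + 0.015625 + 0.0078125
    = 153/128 = 1.1953125
Since 1.1953125 > 1, Kraft's inequality is NOT satisfied.
A prefix code with these lengths CANNOT exist.

Kraft sum = 1.1953125. Not satisfied.


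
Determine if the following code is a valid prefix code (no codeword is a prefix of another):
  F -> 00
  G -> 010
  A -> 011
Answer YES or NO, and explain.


Checking each pair (does one codeword prefix another?):
  F='00' vs G='010': no prefix
  F='00' vs A='011': no prefix
  G='010' vs F='00': no prefix
  G='010' vs A='011': no prefix
  A='011' vs F='00': no prefix
  A='011' vs G='010': no prefix
No violation found over all pairs.

YES -- this is a valid prefix code. No codeword is a prefix of any other codeword.


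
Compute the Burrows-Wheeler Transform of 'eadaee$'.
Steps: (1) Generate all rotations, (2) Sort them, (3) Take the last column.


Rotations (sorted):
  0: $eadaee -> last char: e
  1: adaee$e -> last char: e
  2: aee$ead -> last char: d
  3: daee$ea -> last char: a
  4: e$eadae -> last char: e
  5: eadaee$ -> last char: $
  6: ee$eada -> last char: a


BWT = eedae$a


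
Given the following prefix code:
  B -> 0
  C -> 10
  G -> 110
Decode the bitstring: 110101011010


Decoding step by step:
Bits 110 -> G
Bits 10 -> C
Bits 10 -> C
Bits 110 -> G
Bits 10 -> C


Decoded message: GCCGC


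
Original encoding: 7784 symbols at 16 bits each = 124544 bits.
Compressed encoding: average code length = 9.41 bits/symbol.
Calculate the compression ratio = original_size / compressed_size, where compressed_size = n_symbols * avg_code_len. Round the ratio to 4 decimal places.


original_size = n_symbols * orig_bits = 7784 * 16 = 124544 bits
compressed_size = n_symbols * avg_code_len = 7784 * 9.41 = 73247.44 bits
ratio = original_size / compressed_size = 124544 / 73247.44 = 1.7003

Compression ratio = 1.7003


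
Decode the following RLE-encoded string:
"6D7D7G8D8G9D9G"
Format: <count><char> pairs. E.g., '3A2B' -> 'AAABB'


Expanding each <count><char> pair:
  6D -> 'DDDDDD'
  7D -> 'DDDDDDD'
  7G -> 'GGGGGGG'
  8D -> 'DDDDDDDD'
  8G -> 'GGGGGGGG'
  9D -> 'DDDDDDDDD'
  9G -> 'GGGGGGGGG'

Decoded = DDDDDDDDDDDDDGGGGGGGDDDDDDDDGGGGGGGGDDDDDDDDDGGGGGGGGG


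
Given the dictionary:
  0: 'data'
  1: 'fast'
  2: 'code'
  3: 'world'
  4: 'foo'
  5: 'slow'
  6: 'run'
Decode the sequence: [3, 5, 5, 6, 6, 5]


Look up each index in the dictionary:
  3 -> 'world'
  5 -> 'slow'
  5 -> 'slow'
  6 -> 'run'
  6 -> 'run'
  5 -> 'slow'

Decoded: "world slow slow run run slow"


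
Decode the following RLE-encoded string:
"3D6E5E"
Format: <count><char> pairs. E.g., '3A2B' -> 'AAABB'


Expanding each <count><char> pair:
  3D -> 'DDD'
  6E -> 'EEEEEE'
  5E -> 'EEEEE'

Decoded = DDDEEEEEEEEEEE


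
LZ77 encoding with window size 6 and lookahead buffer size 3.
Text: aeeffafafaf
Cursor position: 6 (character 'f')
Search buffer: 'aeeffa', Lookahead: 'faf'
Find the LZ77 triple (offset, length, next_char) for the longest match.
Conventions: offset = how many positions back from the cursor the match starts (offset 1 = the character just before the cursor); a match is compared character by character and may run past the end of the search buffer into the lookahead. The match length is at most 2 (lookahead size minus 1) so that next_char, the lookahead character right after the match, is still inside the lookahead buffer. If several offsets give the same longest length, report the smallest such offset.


Try each offset into the search buffer:
  offset=1 (pos 5, char 'a'): match length 0
  offset=2 (pos 4, char 'f'): match length 2
  offset=3 (pos 3, char 'f'): match length 1
  offset=4 (pos 2, char 'e'): match length 0
  offset=5 (pos 1, char 'e'): match length 0
  offset=6 (pos 0, char 'a'): match length 0
Longest match has length 2 at offset 2.
next_char = character at position 6 + 2 = 8 -> 'f'

Best match: offset=2, length=2 (matching 'fa' starting at position 4)
LZ77 triple: (2, 2, 'f')


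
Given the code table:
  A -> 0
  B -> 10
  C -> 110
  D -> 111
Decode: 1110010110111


Decoding:
111 -> D
0 -> A
0 -> A
10 -> B
110 -> C
111 -> D


Result: DAABCD


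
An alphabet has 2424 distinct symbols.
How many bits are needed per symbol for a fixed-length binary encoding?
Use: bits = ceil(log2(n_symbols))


log2(2424) = 11.2432
Bracket: 2^11 = 2048 < 2424 <= 2^12 = 4096
So ceil(log2(2424)) = 12

bits = ceil(log2(2424)) = ceil(11.2432) = 12 bits


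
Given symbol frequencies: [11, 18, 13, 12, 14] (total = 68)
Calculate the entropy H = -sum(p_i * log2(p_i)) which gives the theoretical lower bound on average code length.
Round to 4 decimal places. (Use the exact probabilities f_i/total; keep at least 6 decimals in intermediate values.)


Per-symbol terms -p_i * log2(p_i) with p_i = f_i/68:
  p = 11/68 = 0.161765: log2(p) = -2.628031, -p*log2(p) = 0.425123
  p = 18/68 = 0.264706: log2(p) = -1.917538, -p*log2(p) = 0.507584
  p = 13/68 = 0.191176: log2(p) = -2.387023, -p*log2(p) = 0.456343
  p = 12/68 = 0.176471: log2(p) = -2.502500, -p*log2(p) = 0.441618
  p = 14/68 = 0.205882: log2(p) = -2.280108, -p*log2(p) = 0.469434
H = 0.425123 + 0.507584 + 0.456343 + 0.441618 + 0.469434 = 2.300102

H = 2.3001 bits/symbol
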